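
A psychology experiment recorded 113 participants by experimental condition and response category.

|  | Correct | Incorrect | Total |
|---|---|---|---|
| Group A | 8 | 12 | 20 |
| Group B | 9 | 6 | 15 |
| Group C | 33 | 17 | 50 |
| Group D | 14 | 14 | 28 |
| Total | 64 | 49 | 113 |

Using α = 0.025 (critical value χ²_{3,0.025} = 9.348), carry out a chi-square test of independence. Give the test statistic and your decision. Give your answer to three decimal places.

4.610; fail to reject H₀

Grand total N = 113.
Expected counts (row total × column total / N):
  Group A, Correct: 20×64/113 = 11.3274
  Group A, Incorrect: 20×49/113 = 8.6726
  Group B, Correct: 15×64/113 = 8.4956
  Group B, Incorrect: 15×49/113 = 6.5044
  Group C, Correct: 50×64/113 = 28.3186
  Group C, Incorrect: 50×49/113 = 21.6814
  Group D, Correct: 28×64/113 = 15.8584
  Group D, Incorrect: 28×49/113 = 12.1416
Contributions (O − E)²/E:
  (8 − 11.3274)²/11.3274 = 0.9774
  (12 − 8.6726)²/8.6726 = 1.2766
  (9 − 8.4956)²/8.4956 = 0.0299
  (6 − 6.5044)²/6.5044 = 0.0391
  (33 − 28.3186)²/28.3186 = 0.7739
  (17 − 21.6814)²/21.6814 = 1.0108
  (14 − 15.8584)²/15.8584 = 0.2178
  (14 − 12.1416)²/12.1416 = 0.2844
χ² = 0.9774 + 1.2766 + 0.0299 + 0.0391 + 0.7739 + 1.0108 + 0.2178 + 0.2844 = 4.610
df = (4−1)(2−1) = 3. Since 4.610 < 9.348, fail to reject the null hypothesis of independence at α = 0.025.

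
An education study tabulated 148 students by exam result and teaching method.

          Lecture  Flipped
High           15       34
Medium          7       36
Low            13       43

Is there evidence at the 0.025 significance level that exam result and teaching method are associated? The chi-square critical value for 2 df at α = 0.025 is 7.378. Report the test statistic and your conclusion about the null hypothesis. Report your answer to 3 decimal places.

Row totals: 49, 43, 56. Column totals: 35, 113. Grand total N = 148.
Expected counts (row total × column total / N):
  High, Lecture: 49×35/148 = 11.5878
  High, Flipped: 49×113/148 = 37.4122
  Medium, Lecture: 43×35/148 = 10.1689
  Medium, Flipped: 43×113/148 = 32.8311
  Low, Lecture: 56×35/148 = 13.2432
  Low, Flipped: 56×113/148 = 42.7568
Contributions (O − E)²/E:
  (15 − 11.5878)²/11.5878 = 1.0048
  (34 − 37.4122)²/37.4122 = 0.3112
  (7 − 10.1689)²/10.1689 = 0.9875
  (36 − 32.8311)²/32.8311 = 0.3059
  (13 − 13.2432)²/13.2432 = 0.0045
  (43 − 42.7568)²/42.7568 = 0.0014
χ² = 1.0048 + 0.3112 + 0.9875 + 0.3059 + 0.0045 + 0.0014 = 2.615
df = (3−1)(2−1) = 2. Since 2.615 < 7.378, fail to reject the null hypothesis of independence at α = 0.025.

2.615; fail to reject H₀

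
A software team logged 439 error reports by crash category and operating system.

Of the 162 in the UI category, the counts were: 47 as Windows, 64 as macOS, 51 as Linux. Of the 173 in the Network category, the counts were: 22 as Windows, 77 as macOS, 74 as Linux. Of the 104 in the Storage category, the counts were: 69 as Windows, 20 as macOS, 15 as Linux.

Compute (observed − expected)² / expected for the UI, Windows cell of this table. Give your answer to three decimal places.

0.302

Row total (UI) = 162; column total (Windows) = 138; N = 439.
Expected count E = 162 × 138 / 439 = 50.9248.
Contribution = (O − E)²/E = (47 − 50.9248)² / 50.9248 = 0.302.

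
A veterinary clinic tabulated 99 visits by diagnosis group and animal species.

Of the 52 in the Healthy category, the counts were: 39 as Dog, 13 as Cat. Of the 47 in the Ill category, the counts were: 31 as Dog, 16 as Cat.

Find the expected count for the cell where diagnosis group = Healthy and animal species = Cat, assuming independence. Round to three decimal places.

15.232

Row total (Healthy) = 52; column total (Cat) = 29; grand total N = 99.
Expected count = (row total × column total) / N = 52 × 29 / 99 = 15.232.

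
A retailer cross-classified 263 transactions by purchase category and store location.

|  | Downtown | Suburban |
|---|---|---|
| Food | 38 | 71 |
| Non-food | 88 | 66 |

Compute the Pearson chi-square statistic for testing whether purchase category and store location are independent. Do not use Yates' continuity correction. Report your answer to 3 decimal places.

Row totals: 109, 154. Column totals: 126, 137. Grand total N = 263.
Expected counts (row total × column total / N):
  Food, Downtown: 109×126/263 = 52.2205
  Food, Suburban: 109×137/263 = 56.7795
  Non-food, Downtown: 154×126/263 = 73.7795
  Non-food, Suburban: 154×137/263 = 80.2205
Contributions (O − E)²/E:
  (38 − 52.2205)²/52.2205 = 3.8725
  (71 − 56.7795)²/56.7795 = 3.5615
  (88 − 73.7795)²/73.7795 = 2.7409
  (66 − 80.2205)²/80.2205 = 2.5208
χ² = 3.8725 + 3.5615 + 2.7409 + 2.5208 = 12.696

12.696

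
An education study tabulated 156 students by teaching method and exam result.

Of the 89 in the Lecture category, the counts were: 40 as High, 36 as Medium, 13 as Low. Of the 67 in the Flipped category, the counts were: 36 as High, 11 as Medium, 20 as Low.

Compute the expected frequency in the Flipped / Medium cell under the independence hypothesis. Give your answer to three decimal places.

Row total (Flipped) = 67; column total (Medium) = 47; grand total N = 156.
Expected count = (row total × column total) / N = 67 × 47 / 156 = 20.186.

20.186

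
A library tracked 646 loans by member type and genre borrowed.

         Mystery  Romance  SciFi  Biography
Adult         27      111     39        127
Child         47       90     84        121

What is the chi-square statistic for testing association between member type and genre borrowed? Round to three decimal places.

22.049

Row totals: 304, 342. Column totals: 74, 201, 123, 248. Grand total N = 646.
Expected counts (row total × column total / N):
  Adult, Mystery: 304×74/646 = 34.8235
  Adult, Romance: 304×201/646 = 94.5882
  Adult, SciFi: 304×123/646 = 57.8824
  Adult, Biography: 304×248/646 = 116.7059
  Child, Mystery: 342×74/646 = 39.1765
  Child, Romance: 342×201/646 = 106.4118
  Child, SciFi: 342×123/646 = 65.1176
  Child, Biography: 342×248/646 = 131.2941
Contributions (O − E)²/E:
  (27 − 34.8235)²/34.8235 = 1.7576
  (111 − 94.5882)²/94.5882 = 2.8476
  (39 − 57.8824)²/57.8824 = 6.1598
  (127 − 116.7059)²/116.7059 = 0.9080
  (47 − 39.1765)²/39.1765 = 1.5623
  (90 − 106.4118)²/106.4118 = 2.5312
  (84 − 65.1176)²/65.1176 = 5.4754
  (121 − 131.2941)²/131.2941 = 0.8071
χ² = 1.7576 + 2.8476 + 6.1598 + 0.9080 + 1.5623 + 2.5312 + 5.4754 + 0.8071 = 22.049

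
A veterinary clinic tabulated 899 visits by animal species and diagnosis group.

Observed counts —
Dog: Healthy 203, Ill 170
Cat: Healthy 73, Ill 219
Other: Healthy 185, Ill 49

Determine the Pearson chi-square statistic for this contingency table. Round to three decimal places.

Row totals: 373, 292, 234. Column totals: 461, 438. Grand total N = 899.
Expected counts (row total × column total / N):
  Dog, Healthy: 373×461/899 = 191.2714
  Dog, Ill: 373×438/899 = 181.7286
  Cat, Healthy: 292×461/899 = 149.7353
  Cat, Ill: 292×438/899 = 142.2647
  Other, Healthy: 234×461/899 = 119.9933
  Other, Ill: 234×438/899 = 114.0067
Contributions (O − E)²/E:
  (203 − 191.2714)²/191.2714 = 0.7192
  (170 − 181.7286)²/181.7286 = 0.7570
  (73 − 149.7353)²/149.7353 = 39.3248
  (219 − 142.2647)²/142.2647 = 41.3898
  (185 − 119.9933)²/119.9933 = 35.2176
  (49 − 114.0067)²/114.0067 = 37.0669
χ² = 0.7192 + 0.7570 + 39.3248 + 41.3898 + 35.2176 + 37.0669 = 154.475

154.475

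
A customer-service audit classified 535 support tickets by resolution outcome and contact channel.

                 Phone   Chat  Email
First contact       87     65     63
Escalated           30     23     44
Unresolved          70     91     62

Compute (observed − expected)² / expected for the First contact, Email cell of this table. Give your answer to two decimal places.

Row total (First contact) = 215; column total (Email) = 169; N = 535.
Expected count E = 215 × 169 / 535 = 67.916.
Contribution = (O − E)²/E = (63 − 67.916)² / 67.916 = 0.36.

0.36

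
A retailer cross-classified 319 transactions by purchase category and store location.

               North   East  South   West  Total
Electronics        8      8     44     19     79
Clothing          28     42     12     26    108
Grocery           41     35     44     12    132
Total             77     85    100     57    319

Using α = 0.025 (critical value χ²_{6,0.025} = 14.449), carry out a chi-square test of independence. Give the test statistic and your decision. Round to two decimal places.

Grand total N = 319.
Expected counts (row total × column total / N):
  Electronics, North: 79×77/319 = 19.069
  Electronics, East: 79×85/319 = 21.050
  Electronics, South: 79×100/319 = 24.765
  Electronics, West: 79×57/319 = 14.116
  Clothing, North: 108×77/319 = 26.069
  Clothing, East: 108×85/319 = 28.777
  Clothing, South: 108×100/319 = 33.856
  Clothing, West: 108×57/319 = 19.298
  Grocery, North: 132×77/319 = 31.862
  Grocery, East: 132×85/319 = 35.172
  Grocery, South: 132×100/319 = 41.379
  Grocery, West: 132×57/319 = 23.586
Contributions (O − E)²/E:
  (8 − 19.069)²/19.069 = 6.4252
  (8 − 21.050)²/21.050 = 8.0904
  (44 − 24.765)²/24.765 = 14.9398
  (19 − 14.116)²/14.116 = 1.6898
  (28 − 26.069)²/26.069 = 0.1430
  (42 − 28.777)²/28.777 = 6.0760
  (12 − 33.856)²/33.856 = 14.1093
  (26 − 19.298)²/19.298 = 2.3275
  (41 − 31.862)²/31.862 = 2.6208
  (35 − 35.172)²/35.172 = 0.0008
  (44 − 41.379)²/41.379 = 0.1660
  (12 − 23.586)²/23.586 = 5.6913
χ² = 6.4252 + 8.0904 + 14.9398 + 1.6898 + 0.1430 + 6.0760 + 14.1093 + 2.3275 + 2.6208 + 0.0008 + 0.1660 + 5.6913 = 62.28
df = (3−1)(4−1) = 6. Since 62.28 > 14.449, reject the null hypothesis of independence at α = 0.025.

62.28; reject H₀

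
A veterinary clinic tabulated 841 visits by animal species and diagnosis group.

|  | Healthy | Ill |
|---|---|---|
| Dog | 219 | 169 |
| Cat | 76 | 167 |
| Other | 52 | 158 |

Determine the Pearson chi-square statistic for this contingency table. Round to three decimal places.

70.485

Row totals: 388, 243, 210. Column totals: 347, 494. Grand total N = 841.
Expected counts (row total × column total / N):
  Dog, Healthy: 388×347/841 = 160.0904
  Dog, Ill: 388×494/841 = 227.9096
  Cat, Healthy: 243×347/841 = 100.2628
  Cat, Ill: 243×494/841 = 142.7372
  Other, Healthy: 210×347/841 = 86.6468
  Other, Ill: 210×494/841 = 123.3532
Contributions (O − E)²/E:
  (219 − 160.0904)²/160.0904 = 21.6774
  (169 − 227.9096)²/227.9096 = 15.2268
  (76 − 100.2628)²/100.2628 = 5.8714
  (167 − 142.7372)²/142.7372 = 4.1242
  (52 − 86.6468)²/86.6468 = 13.8540
  (158 − 123.3532)²/123.3532 = 9.7314
χ² = 21.6774 + 15.2268 + 5.8714 + 4.1242 + 13.8540 + 9.7314 = 70.485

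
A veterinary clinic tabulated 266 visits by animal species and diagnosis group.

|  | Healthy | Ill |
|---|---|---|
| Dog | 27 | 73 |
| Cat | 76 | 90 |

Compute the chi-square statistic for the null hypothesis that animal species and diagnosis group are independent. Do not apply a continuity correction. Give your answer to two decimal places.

Row totals: 100, 166. Column totals: 103, 163. Grand total N = 266.
Expected counts (row total × column total / N):
  Dog, Healthy: 100×103/266 = 38.722
  Dog, Ill: 100×163/266 = 61.278
  Cat, Healthy: 166×103/266 = 64.278
  Cat, Ill: 166×163/266 = 101.722
Contributions (O − E)²/E:
  (27 − 38.722)²/38.722 = 3.5485
  (73 − 61.278)²/61.278 = 2.2423
  (76 − 64.278)²/64.278 = 2.1377
  (90 − 101.722)²/101.722 = 1.3508
χ² = 3.5485 + 2.2423 + 2.1377 + 1.3508 = 9.28

9.28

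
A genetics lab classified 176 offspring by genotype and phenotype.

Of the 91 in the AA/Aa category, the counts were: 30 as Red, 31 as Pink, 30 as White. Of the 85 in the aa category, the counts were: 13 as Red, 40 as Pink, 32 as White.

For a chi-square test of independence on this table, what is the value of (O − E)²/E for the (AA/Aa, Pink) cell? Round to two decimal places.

Row total (AA/Aa) = 91; column total (Pink) = 71; N = 176.
Expected count E = 91 × 71 / 176 = 36.710.
Contribution = (O − E)²/E = (31 − 36.710)² / 36.710 = 0.89.

0.89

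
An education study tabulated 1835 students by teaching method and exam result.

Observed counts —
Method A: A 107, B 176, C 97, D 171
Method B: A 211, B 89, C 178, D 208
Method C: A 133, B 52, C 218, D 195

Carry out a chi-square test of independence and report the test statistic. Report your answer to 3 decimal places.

158.217

Row totals: 551, 686, 598. Column totals: 451, 317, 493, 574. Grand total N = 1835.
Expected counts (row total × column total / N):
  Method A, A: 551×451/1835 = 135.4229
  Method A, B: 551×317/1835 = 95.1864
  Method A, C: 551×493/1835 = 148.0343
  Method A, D: 551×574/1835 = 172.3564
  Method B, A: 686×451/1835 = 168.6027
  Method B, B: 686×317/1835 = 118.5079
  Method B, C: 686×493/1835 = 184.3041
  Method B, D: 686×574/1835 = 214.5853
  Method C, A: 598×451/1835 = 146.9744
  Method C, B: 598×317/1835 = 103.3057
  Method C, C: 598×493/1835 = 160.6616
  Method C, D: 598×574/1835 = 187.0583
Contributions (O − E)²/E:
  (107 − 135.4229)²/135.4229 = 5.9655
  (176 − 95.1864)²/95.1864 = 68.6110
  (97 − 148.0343)²/148.0343 = 17.5939
  (171 − 172.3564)²/172.3564 = 0.0107
  (211 − 168.6027)²/168.6027 = 10.6613
  (89 − 118.5079)²/118.5079 = 7.3473
  (178 − 184.3041)²/184.3041 = 0.2156
  (208 − 214.5853)²/214.5853 = 0.2021
  (133 − 146.9744)²/146.9744 = 1.3287
  (52 − 103.3057)²/103.3057 = 25.4804
  (218 − 160.6616)²/160.6616 = 20.4635
  (195 − 187.0583)²/187.0583 = 0.3372
χ² = 5.9655 + 68.6110 + 17.5939 + 0.0107 + 10.6613 + 7.3473 + 0.2156 + 0.2021 + 1.3287 + 25.4804 + 20.4635 + 0.3372 = 158.217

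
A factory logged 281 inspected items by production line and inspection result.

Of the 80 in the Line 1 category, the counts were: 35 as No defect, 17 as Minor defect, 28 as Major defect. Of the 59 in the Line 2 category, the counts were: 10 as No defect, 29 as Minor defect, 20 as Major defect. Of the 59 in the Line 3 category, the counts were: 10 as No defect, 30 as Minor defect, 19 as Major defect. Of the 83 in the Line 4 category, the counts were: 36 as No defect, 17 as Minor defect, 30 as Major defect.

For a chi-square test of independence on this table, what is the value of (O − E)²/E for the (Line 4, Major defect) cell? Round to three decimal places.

Row total (Line 4) = 83; column total (Major defect) = 97; N = 281.
Expected count E = 83 × 97 / 281 = 28.6512.
Contribution = (O − E)²/E = (30 − 28.6512)² / 28.6512 = 0.063.

0.063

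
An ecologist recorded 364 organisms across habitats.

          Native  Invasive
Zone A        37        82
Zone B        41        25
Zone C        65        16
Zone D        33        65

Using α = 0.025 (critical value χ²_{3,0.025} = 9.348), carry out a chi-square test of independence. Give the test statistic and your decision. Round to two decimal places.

Row totals: 119, 66, 81, 98. Column totals: 176, 188. Grand total N = 364.
Expected counts (row total × column total / N):
  Zone A, Native: 119×176/364 = 57.538
  Zone A, Invasive: 119×188/364 = 61.462
  Zone B, Native: 66×176/364 = 31.912
  Zone B, Invasive: 66×188/364 = 34.088
  Zone C, Native: 81×176/364 = 39.165
  Zone C, Invasive: 81×188/364 = 41.835
  Zone D, Native: 98×176/364 = 47.385
  Zone D, Invasive: 98×188/364 = 50.615
Contributions (O − E)²/E:
  (37 − 57.538)²/57.538 = 7.3310
  (82 − 61.462)²/61.462 = 6.8629
  (41 − 31.912)²/31.912 = 2.5881
  (25 − 34.088)²/34.088 = 2.4229
  (65 − 39.165)²/39.165 = 17.0419
  (16 − 41.835)²/41.835 = 15.9543
  (33 − 47.385)²/47.385 = 4.3670
  (65 − 50.615)²/50.615 = 4.0883
χ² = 7.3310 + 6.8629 + 2.5881 + 2.4229 + 17.0419 + 15.9543 + 4.3670 + 4.0883 = 60.66
df = (4−1)(2−1) = 3. Since 60.66 > 9.348, reject the null hypothesis of independence at α = 0.025.

60.66; reject H₀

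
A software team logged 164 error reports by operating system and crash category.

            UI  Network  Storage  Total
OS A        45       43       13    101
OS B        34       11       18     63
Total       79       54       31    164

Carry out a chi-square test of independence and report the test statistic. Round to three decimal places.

Grand total N = 164.
Expected counts (row total × column total / N):
  OS A, UI: 101×79/164 = 48.6524
  OS A, Network: 101×54/164 = 33.2561
  OS A, Storage: 101×31/164 = 19.0915
  OS B, UI: 63×79/164 = 30.3476
  OS B, Network: 63×54/164 = 20.7439
  OS B, Storage: 63×31/164 = 11.9085
Contributions (O − E)²/E:
  (45 − 48.6524)²/48.6524 = 0.2742
  (43 − 33.2561)²/33.2561 = 2.8549
  (13 − 19.0915)²/19.0915 = 1.9436
  (34 − 30.3476)²/30.3476 = 0.4396
  (11 − 20.7439)²/20.7439 = 4.5769
  (18 − 11.9085)²/11.9085 = 3.1160
χ² = 0.2742 + 2.8549 + 1.9436 + 0.4396 + 4.5769 + 3.1160 = 13.205

13.205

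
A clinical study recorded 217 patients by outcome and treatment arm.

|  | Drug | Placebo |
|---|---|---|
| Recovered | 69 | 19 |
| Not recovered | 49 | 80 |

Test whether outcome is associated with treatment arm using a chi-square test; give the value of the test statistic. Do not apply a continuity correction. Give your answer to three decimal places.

34.459

Row totals: 88, 129. Column totals: 118, 99. Grand total N = 217.
Expected counts (row total × column total / N):
  Recovered, Drug: 88×118/217 = 47.8525
  Recovered, Placebo: 88×99/217 = 40.1475
  Not recovered, Drug: 129×118/217 = 70.1475
  Not recovered, Placebo: 129×99/217 = 58.8525
Contributions (O − E)²/E:
  (69 − 47.8525)²/47.8525 = 9.3457
  (19 − 40.1475)²/40.1475 = 11.1393
  (49 − 70.1475)²/70.1475 = 6.3754
  (80 − 58.8525)²/58.8525 = 7.5989
χ² = 9.3457 + 11.1393 + 6.3754 + 7.5989 = 34.459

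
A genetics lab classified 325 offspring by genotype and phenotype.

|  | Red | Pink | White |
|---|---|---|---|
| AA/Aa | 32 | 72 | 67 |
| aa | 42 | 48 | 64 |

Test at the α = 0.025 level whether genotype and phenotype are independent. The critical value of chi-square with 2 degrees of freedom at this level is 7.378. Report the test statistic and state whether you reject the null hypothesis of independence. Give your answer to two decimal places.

Row totals: 171, 154. Column totals: 74, 120, 131. Grand total N = 325.
Expected counts (row total × column total / N):
  AA/Aa, Red: 171×74/325 = 38.935
  AA/Aa, Pink: 171×120/325 = 63.138
  AA/Aa, White: 171×131/325 = 68.926
  aa, Red: 154×74/325 = 35.065
  aa, Pink: 154×120/325 = 56.862
  aa, White: 154×131/325 = 62.074
Contributions (O − E)²/E:
  (32 − 38.935)²/38.935 = 1.2352
  (72 − 63.138)²/63.138 = 1.2439
  (67 − 68.926)²/68.926 = 0.0538
  (42 − 35.065)²/35.065 = 1.3716
  (48 − 56.862)²/56.862 = 1.3812
  (64 − 62.074)²/62.074 = 0.0598
χ² = 1.2352 + 1.2439 + 0.0538 + 1.3716 + 1.3812 + 0.0598 = 5.35
df = (2−1)(3−1) = 2. Since 5.35 < 7.378, fail to reject the null hypothesis of independence at α = 0.025.

5.35; fail to reject H₀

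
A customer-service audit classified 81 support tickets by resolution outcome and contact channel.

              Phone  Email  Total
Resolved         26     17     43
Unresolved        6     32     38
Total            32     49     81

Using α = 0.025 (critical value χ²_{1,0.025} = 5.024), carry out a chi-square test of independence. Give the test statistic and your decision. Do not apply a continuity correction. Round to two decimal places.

Grand total N = 81.
Expected counts (row total × column total / N):
  Resolved, Phone: 43×32/81 = 16.988
  Resolved, Email: 43×49/81 = 26.012
  Unresolved, Phone: 38×32/81 = 15.012
  Unresolved, Email: 38×49/81 = 22.988
Contributions (O − E)²/E:
  (26 − 16.988)²/16.988 = 4.7808
  (17 − 26.012)²/26.012 = 3.1223
  (6 − 15.012)²/15.012 = 5.4101
  (32 − 22.988)²/22.988 = 3.5330
χ² = 4.7808 + 3.1223 + 5.4101 + 3.5330 = 16.85
df = (2−1)(2−1) = 1. Since 16.85 > 5.024, reject the null hypothesis of independence at α = 0.025.

16.85; reject H₀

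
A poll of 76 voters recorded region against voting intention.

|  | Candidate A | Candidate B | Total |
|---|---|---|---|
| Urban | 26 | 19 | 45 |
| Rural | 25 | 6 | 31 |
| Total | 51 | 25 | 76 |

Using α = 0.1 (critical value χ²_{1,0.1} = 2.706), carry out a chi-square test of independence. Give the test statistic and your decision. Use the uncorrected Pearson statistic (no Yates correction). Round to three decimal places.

Grand total N = 76.
Expected counts (row total × column total / N):
  Urban, Candidate A: 45×51/76 = 30.1974
  Urban, Candidate B: 45×25/76 = 14.8026
  Rural, Candidate A: 31×51/76 = 20.8026
  Rural, Candidate B: 31×25/76 = 10.1974
Contributions (O − E)²/E:
  (26 − 30.1974)²/30.1974 = 0.5834
  (19 − 14.8026)²/14.8026 = 1.1902
  (25 − 20.8026)²/20.8026 = 0.8469
  (6 − 10.1974)²/10.1974 = 1.7277
χ² = 0.5834 + 1.1902 + 0.8469 + 1.7277 = 4.348
df = (2−1)(2−1) = 1. Since 4.348 > 2.706, reject the null hypothesis of independence at α = 0.1.

4.348; reject H₀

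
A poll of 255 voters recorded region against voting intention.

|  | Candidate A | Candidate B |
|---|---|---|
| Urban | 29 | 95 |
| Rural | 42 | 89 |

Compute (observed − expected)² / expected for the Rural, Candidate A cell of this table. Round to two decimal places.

0.84

Row total (Rural) = 131; column total (Candidate A) = 71; N = 255.
Expected count E = 131 × 71 / 255 = 36.475.
Contribution = (O − E)²/E = (42 − 36.475)² / 36.475 = 0.84.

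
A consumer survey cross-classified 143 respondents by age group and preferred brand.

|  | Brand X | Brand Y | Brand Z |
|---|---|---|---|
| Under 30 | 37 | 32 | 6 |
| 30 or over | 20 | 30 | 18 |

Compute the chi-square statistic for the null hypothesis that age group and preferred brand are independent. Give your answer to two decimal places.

10.82

Row totals: 75, 68. Column totals: 57, 62, 24. Grand total N = 143.
Expected counts (row total × column total / N):
  Under 30, Brand X: 75×57/143 = 29.895
  Under 30, Brand Y: 75×62/143 = 32.517
  Under 30, Brand Z: 75×24/143 = 12.587
  30 or over, Brand X: 68×57/143 = 27.105
  30 or over, Brand Y: 68×62/143 = 29.483
  30 or over, Brand Z: 68×24/143 = 11.413
Contributions (O − E)²/E:
  (37 − 29.895)²/29.895 = 1.6886
  (32 − 32.517)²/32.517 = 0.0082
  (6 − 12.587)²/12.587 = 3.4471
  (20 − 27.105)²/27.105 = 1.8624
  (30 − 29.483)²/29.483 = 0.0091
  (18 − 11.413)²/11.413 = 3.8017
χ² = 1.6886 + 0.0082 + 3.4471 + 1.8624 + 0.0091 + 3.8017 = 10.82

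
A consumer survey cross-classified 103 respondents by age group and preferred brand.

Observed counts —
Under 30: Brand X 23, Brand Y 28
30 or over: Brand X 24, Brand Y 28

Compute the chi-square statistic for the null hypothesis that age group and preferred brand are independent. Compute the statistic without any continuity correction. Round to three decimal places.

Row totals: 51, 52. Column totals: 47, 56. Grand total N = 103.
Expected counts (row total × column total / N):
  Under 30, Brand X: 51×47/103 = 23.2718
  Under 30, Brand Y: 51×56/103 = 27.7282
  30 or over, Brand X: 52×47/103 = 23.7282
  30 or over, Brand Y: 52×56/103 = 28.2718
Contributions (O − E)²/E:
  (23 − 23.2718)²/23.2718 = 0.0032
  (28 − 27.7282)²/27.7282 = 0.0027
  (24 − 23.7282)²/23.7282 = 0.0031
  (28 − 28.2718)²/28.2718 = 0.0026
χ² = 0.0032 + 0.0027 + 0.0031 + 0.0026 = 0.012

0.012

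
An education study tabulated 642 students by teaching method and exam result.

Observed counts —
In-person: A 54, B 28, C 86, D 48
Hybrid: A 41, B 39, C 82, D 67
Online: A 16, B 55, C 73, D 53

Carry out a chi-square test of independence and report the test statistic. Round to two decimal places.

32.56

Row totals: 216, 229, 197. Column totals: 111, 122, 241, 168. Grand total N = 642.
Expected counts (row total × column total / N):
  In-person, A: 216×111/642 = 37.346
  In-person, B: 216×122/642 = 41.047
  In-person, C: 216×241/642 = 81.084
  In-person, D: 216×168/642 = 56.523
  Hybrid, A: 229×111/642 = 39.593
  Hybrid, B: 229×122/642 = 43.517
  Hybrid, C: 229×241/642 = 85.964
  Hybrid, D: 229×168/642 = 59.925
  Online, A: 197×111/642 = 34.061
  Online, B: 197×122/642 = 37.436
  Online, C: 197×241/642 = 73.952
  Online, D: 197×168/642 = 51.551
Contributions (O − E)²/E:
  (54 − 37.346)²/37.346 = 7.4267
  (28 − 41.047)²/41.047 = 4.1471
  (86 − 81.084)²/81.084 = 0.2980
  (48 − 56.523)²/56.523 = 1.2852
  (41 − 39.593)²/39.593 = 0.0500
  (39 − 43.517)²/43.517 = 0.4689
  (82 − 85.964)²/85.964 = 0.1828
  (67 − 59.925)²/59.925 = 0.8353
  (16 − 34.061)²/34.061 = 9.5769
  (55 − 37.436)²/37.436 = 8.2406
  (73 − 73.952)²/73.952 = 0.0123
  (53 − 51.551)²/51.551 = 0.0407
χ² = 7.4267 + 4.1471 + 0.2980 + 1.2852 + 0.0500 + 0.4689 + 0.1828 + 0.8353 + 9.5769 + 8.2406 + 0.0123 + 0.0407 = 32.56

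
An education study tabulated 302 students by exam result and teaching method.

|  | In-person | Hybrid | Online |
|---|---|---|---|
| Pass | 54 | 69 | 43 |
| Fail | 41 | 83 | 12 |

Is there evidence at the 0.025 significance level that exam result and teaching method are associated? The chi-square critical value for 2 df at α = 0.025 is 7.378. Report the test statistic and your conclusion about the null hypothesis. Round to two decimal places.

17.74; reject H₀

Row totals: 166, 136. Column totals: 95, 152, 55. Grand total N = 302.
Expected counts (row total × column total / N):
  Pass, In-person: 166×95/302 = 52.219
  Pass, Hybrid: 166×152/302 = 83.550
  Pass, Online: 166×55/302 = 30.232
  Fail, In-person: 136×95/302 = 42.781
  Fail, Hybrid: 136×152/302 = 68.450
  Fail, Online: 136×55/302 = 24.768
Contributions (O − E)²/E:
  (54 − 52.219)²/52.219 = 0.0607
  (69 − 83.550)²/83.550 = 2.5338
  (43 − 30.232)²/30.232 = 5.3924
  (41 − 42.781)²/42.781 = 0.0741
  (83 − 68.450)²/68.450 = 3.0928
  (12 − 24.768)²/24.768 = 6.5820
χ² = 0.0607 + 2.5338 + 5.3924 + 0.0741 + 3.0928 + 6.5820 = 17.74
df = (2−1)(3−1) = 2. Since 17.74 > 7.378, reject the null hypothesis of independence at α = 0.025.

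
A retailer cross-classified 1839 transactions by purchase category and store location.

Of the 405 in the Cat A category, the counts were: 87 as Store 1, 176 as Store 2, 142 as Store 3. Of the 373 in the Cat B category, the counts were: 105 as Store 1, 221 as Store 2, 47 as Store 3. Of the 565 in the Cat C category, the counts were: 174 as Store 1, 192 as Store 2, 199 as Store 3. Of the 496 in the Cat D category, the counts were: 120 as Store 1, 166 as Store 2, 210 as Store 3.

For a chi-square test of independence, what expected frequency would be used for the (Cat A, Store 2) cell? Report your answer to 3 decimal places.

Row total (Cat A) = 405; column total (Store 2) = 755; grand total N = 1839.
Expected count = (row total × column total) / N = 405 × 755 / 1839 = 166.272.

166.272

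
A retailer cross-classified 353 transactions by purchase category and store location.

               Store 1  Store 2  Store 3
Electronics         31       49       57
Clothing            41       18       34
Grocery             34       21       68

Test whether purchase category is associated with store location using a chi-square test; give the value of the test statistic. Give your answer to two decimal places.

Row totals: 137, 93, 123. Column totals: 106, 88, 159. Grand total N = 353.
Expected counts (row total × column total / N):
  Electronics, Store 1: 137×106/353 = 41.139
  Electronics, Store 2: 137×88/353 = 34.153
  Electronics, Store 3: 137×159/353 = 61.708
  Clothing, Store 1: 93×106/353 = 27.926
  Clothing, Store 2: 93×88/353 = 23.184
  Clothing, Store 3: 93×159/353 = 41.890
  Grocery, Store 1: 123×106/353 = 36.935
  Grocery, Store 2: 123×88/353 = 30.663
  Grocery, Store 3: 123×159/353 = 55.402
Contributions (O − E)²/E:
  (31 − 41.139)²/41.139 = 2.4988
  (49 − 34.153)²/34.153 = 6.4543
  (57 − 61.708)²/61.708 = 0.3592
  (41 − 27.926)²/27.926 = 6.1208
  (18 − 23.184)²/23.184 = 1.1592
  (34 − 41.890)²/41.890 = 1.4861
  (34 − 36.935)²/36.935 = 0.2332
  (21 − 30.663)²/30.663 = 3.0452
  (68 − 55.402)²/55.402 = 2.8647
χ² = 2.4988 + 6.4543 + 0.3592 + 6.1208 + 1.1592 + 1.4861 + 0.2332 + 3.0452 + 2.8647 = 24.22

24.22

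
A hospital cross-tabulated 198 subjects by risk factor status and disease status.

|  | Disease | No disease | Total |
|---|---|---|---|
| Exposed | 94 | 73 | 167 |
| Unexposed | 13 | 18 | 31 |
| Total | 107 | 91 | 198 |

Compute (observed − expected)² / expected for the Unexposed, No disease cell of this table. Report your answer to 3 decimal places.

Row total (Unexposed) = 31; column total (No disease) = 91; N = 198.
Expected count E = 31 × 91 / 198 = 14.2475.
Contribution = (O − E)²/E = (18 − 14.2475)² / 14.2475 = 0.988.

0.988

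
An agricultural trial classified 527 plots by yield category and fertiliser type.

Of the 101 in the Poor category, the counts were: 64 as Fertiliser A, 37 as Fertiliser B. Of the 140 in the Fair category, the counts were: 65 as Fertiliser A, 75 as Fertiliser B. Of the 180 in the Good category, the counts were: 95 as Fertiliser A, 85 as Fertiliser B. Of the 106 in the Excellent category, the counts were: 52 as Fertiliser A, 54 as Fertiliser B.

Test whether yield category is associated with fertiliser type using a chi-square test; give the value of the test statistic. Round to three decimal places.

Row totals: 101, 140, 180, 106. Column totals: 276, 251. Grand total N = 527.
Expected counts (row total × column total / N):
  Poor, Fertiliser A: 101×276/527 = 52.8956
  Poor, Fertiliser B: 101×251/527 = 48.1044
  Fair, Fertiliser A: 140×276/527 = 73.3207
  Fair, Fertiliser B: 140×251/527 = 66.6793
  Good, Fertiliser A: 180×276/527 = 94.2694
  Good, Fertiliser B: 180×251/527 = 85.7306
  Excellent, Fertiliser A: 106×276/527 = 55.5142
  Excellent, Fertiliser B: 106×251/527 = 50.4858
Contributions (O − E)²/E:
  (64 − 52.8956)²/52.8956 = 2.3312
  (37 − 48.1044)²/48.1044 = 2.5633
  (65 − 73.3207)²/73.3207 = 0.9443
  (75 − 66.6793)²/66.6793 = 1.0383
  (95 − 94.2694)²/94.2694 = 0.0057
  (85 − 85.7306)²/85.7306 = 0.0062
  (52 − 55.5142)²/55.5142 = 0.2225
  (54 − 50.4858)²/50.4858 = 0.2446
χ² = 2.3312 + 2.5633 + 0.9443 + 1.0383 + 0.0057 + 0.0062 + 0.2225 + 0.2446 = 7.356

7.356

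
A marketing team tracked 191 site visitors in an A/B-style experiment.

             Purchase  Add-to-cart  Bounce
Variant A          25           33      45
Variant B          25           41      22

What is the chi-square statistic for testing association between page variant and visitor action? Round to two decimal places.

7.63

Row totals: 103, 88. Column totals: 50, 74, 67. Grand total N = 191.
Expected counts (row total × column total / N):
  Variant A, Purchase: 103×50/191 = 26.963
  Variant A, Add-to-cart: 103×74/191 = 39.906
  Variant A, Bounce: 103×67/191 = 36.131
  Variant B, Purchase: 88×50/191 = 23.037
  Variant B, Add-to-cart: 88×74/191 = 34.094
  Variant B, Bounce: 88×67/191 = 30.869
Contributions (O − E)²/E:
  (25 − 26.963)²/26.963 = 0.1429
  (33 − 39.906)²/39.906 = 1.1951
  (45 − 36.131)²/36.131 = 2.1771
  (25 − 23.037)²/23.037 = 0.1673
  (41 − 34.094)²/34.094 = 1.3989
  (22 − 30.869)²/30.869 = 2.5482
χ² = 0.1429 + 1.1951 + 2.1771 + 0.1673 + 1.3989 + 2.5482 = 7.63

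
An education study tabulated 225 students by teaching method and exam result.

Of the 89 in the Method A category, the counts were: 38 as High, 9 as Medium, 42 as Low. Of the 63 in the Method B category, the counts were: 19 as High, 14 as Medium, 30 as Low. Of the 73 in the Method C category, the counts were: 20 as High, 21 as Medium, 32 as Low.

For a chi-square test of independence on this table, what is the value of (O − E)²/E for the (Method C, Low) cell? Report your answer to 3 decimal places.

Row total (Method C) = 73; column total (Low) = 104; N = 225.
Expected count E = 73 × 104 / 225 = 33.74222.
Contribution = (O − E)²/E = (32 − 33.74222)² / 33.74222 = 0.090.

0.090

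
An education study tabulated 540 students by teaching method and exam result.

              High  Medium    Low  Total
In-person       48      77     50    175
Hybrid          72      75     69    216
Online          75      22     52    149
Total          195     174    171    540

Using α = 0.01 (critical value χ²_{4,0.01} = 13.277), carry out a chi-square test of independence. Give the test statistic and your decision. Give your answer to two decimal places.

Grand total N = 540.
Expected counts (row total × column total / N):
  In-person, High: 175×195/540 = 63.194
  In-person, Medium: 175×174/540 = 56.389
  In-person, Low: 175×171/540 = 55.417
  Hybrid, High: 216×195/540 = 78.000
  Hybrid, Medium: 216×174/540 = 69.600
  Hybrid, Low: 216×171/540 = 68.400
  Online, High: 149×195/540 = 53.806
  Online, Medium: 149×174/540 = 48.011
  Online, Low: 149×171/540 = 47.183
Contributions (O − E)²/E:
  (48 − 63.194)²/63.194 = 3.6532
  (77 − 56.389)²/56.389 = 7.5336
  (50 − 55.417)²/55.417 = 0.5295
  (72 − 78.000)²/78.000 = 0.4615
  (75 − 69.600)²/69.600 = 0.4190
  (69 − 68.400)²/68.400 = 0.0053
  (75 − 53.806)²/53.806 = 8.3482
  (22 − 48.011)²/48.011 = 14.0920
  (52 − 47.183)²/47.183 = 0.4918
χ² = 3.6532 + 7.5336 + 0.5295 + 0.4615 + 0.4190 + 0.0053 + 8.3482 + 14.0920 + 0.4918 = 35.53
df = (3−1)(3−1) = 4. Since 35.53 > 13.277, reject the null hypothesis of independence at α = 0.01.

35.53; reject H₀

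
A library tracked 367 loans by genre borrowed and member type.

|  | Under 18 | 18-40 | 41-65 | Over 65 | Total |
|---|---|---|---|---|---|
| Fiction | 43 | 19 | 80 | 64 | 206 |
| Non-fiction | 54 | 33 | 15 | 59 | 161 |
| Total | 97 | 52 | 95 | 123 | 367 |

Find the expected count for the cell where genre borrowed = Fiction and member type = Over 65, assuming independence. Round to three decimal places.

Row total (Fiction) = 206; column total (Over 65) = 123; grand total N = 367.
Expected count = (row total × column total) / N = 206 × 123 / 367 = 69.041.

69.041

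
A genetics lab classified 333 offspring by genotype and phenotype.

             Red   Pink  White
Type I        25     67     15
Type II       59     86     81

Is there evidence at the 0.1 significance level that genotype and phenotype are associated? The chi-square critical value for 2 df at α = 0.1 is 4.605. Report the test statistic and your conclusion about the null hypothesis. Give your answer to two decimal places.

Row totals: 107, 226. Column totals: 84, 153, 96. Grand total N = 333.
Expected counts (row total × column total / N):
  Type I, Red: 107×84/333 = 26.991
  Type I, Pink: 107×153/333 = 49.162
  Type I, White: 107×96/333 = 30.847
  Type II, Red: 226×84/333 = 57.009
  Type II, Pink: 226×153/333 = 103.838
  Type II, White: 226×96/333 = 65.153
Contributions (O − E)²/E:
  (25 − 26.991)²/26.991 = 0.1469
  (67 − 49.162)²/49.162 = 6.4724
  (15 − 30.847)²/30.847 = 8.1411
  (59 − 57.009)²/57.009 = 0.0695
  (86 − 103.838)²/103.838 = 3.0643
  (81 − 65.153)²/65.153 = 3.8544
χ² = 0.1469 + 6.4724 + 8.1411 + 0.0695 + 3.0643 + 3.8544 = 21.75
df = (2−1)(3−1) = 2. Since 21.75 > 4.605, reject the null hypothesis of independence at α = 0.1.

21.75; reject H₀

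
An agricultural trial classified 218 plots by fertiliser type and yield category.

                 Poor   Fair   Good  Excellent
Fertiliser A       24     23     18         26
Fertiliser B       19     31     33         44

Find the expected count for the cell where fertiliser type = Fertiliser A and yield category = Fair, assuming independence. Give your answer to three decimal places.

Row total (Fertiliser A) = 91; column total (Fair) = 54; grand total N = 218.
Expected count = (row total × column total) / N = 91 × 54 / 218 = 22.541.

22.541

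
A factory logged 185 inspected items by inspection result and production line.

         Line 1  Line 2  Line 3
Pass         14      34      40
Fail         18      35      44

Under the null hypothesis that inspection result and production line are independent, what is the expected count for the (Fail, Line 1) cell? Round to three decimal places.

Row total (Fail) = 97; column total (Line 1) = 32; grand total N = 185.
Expected count = (row total × column total) / N = 97 × 32 / 185 = 16.778.

16.778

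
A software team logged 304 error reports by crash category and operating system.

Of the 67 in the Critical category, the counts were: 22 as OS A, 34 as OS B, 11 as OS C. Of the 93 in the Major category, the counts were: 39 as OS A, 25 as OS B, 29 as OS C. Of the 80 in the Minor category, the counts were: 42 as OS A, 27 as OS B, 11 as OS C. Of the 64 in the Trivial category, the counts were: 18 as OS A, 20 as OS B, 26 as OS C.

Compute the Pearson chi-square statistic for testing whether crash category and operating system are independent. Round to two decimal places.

Row totals: 67, 93, 80, 64. Column totals: 121, 106, 77. Grand total N = 304.
Expected counts (row total × column total / N):
  Critical, OS A: 67×121/304 = 26.668
  Critical, OS B: 67×106/304 = 23.362
  Critical, OS C: 67×77/304 = 16.970
  Major, OS A: 93×121/304 = 37.016
  Major, OS B: 93×106/304 = 32.428
  Major, OS C: 93×77/304 = 23.556
  Minor, OS A: 80×121/304 = 31.842
  Minor, OS B: 80×106/304 = 27.895
  Minor, OS C: 80×77/304 = 20.263
  Trivial, OS A: 64×121/304 = 25.474
  Trivial, OS B: 64×106/304 = 22.316
  Trivial, OS C: 64×77/304 = 16.211
Contributions (O − E)²/E:
  (22 − 26.668)²/26.668 = 0.8171
  (34 − 23.362)²/23.362 = 4.8441
  (11 − 16.970)²/16.970 = 2.1002
  (39 − 37.016)²/37.016 = 0.1063
  (25 − 32.428)²/32.428 = 1.7015
  (29 − 23.556)²/23.556 = 1.2582
  (42 − 31.842)²/31.842 = 3.2405
  (27 − 27.895)²/27.895 = 0.0287
  (11 − 20.263)²/20.263 = 4.2345
  (18 − 25.474)²/25.474 = 2.1929
  (20 − 22.316)²/22.316 = 0.2404
  (26 − 16.211)²/16.211 = 5.9111
χ² = 0.8171 + 4.8441 + 2.1002 + 0.1063 + 1.7015 + 1.2582 + 3.2405 + 0.0287 + 4.2345 + 2.1929 + 0.2404 + 5.9111 = 26.68

26.68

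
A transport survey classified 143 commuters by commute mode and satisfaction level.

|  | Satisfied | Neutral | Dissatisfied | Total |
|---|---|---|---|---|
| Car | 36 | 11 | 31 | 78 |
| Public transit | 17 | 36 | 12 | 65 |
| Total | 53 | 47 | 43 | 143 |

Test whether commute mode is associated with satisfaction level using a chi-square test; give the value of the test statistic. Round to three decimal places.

Grand total N = 143.
Expected counts (row total × column total / N):
  Car, Satisfied: 78×53/143 = 28.90909
  Car, Neutral: 78×47/143 = 25.63636
  Car, Dissatisfied: 78×43/143 = 23.45455
  Public transit, Satisfied: 65×53/143 = 24.09091
  Public transit, Neutral: 65×47/143 = 21.36364
  Public transit, Dissatisfied: 65×43/143 = 19.54545
Contributions (O − E)²/E:
  (36 − 28.90909)²/28.90909 = 1.7393
  (11 − 25.63636)²/25.63636 = 8.3562
  (31 − 23.45455)²/23.45455 = 2.4274
  (17 − 24.09091)²/24.09091 = 2.0871
  (36 − 21.36364)²/21.36364 = 10.0275
  (12 − 19.54545)²/19.54545 = 2.9129
χ² = 1.7393 + 8.3562 + 2.4274 + 2.0871 + 10.0275 + 2.9129 = 27.550

27.550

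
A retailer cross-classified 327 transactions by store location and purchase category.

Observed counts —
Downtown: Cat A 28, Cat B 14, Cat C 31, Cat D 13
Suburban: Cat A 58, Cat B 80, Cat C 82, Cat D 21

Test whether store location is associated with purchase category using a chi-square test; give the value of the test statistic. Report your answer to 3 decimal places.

Row totals: 86, 241. Column totals: 86, 94, 113, 34. Grand total N = 327.
Expected counts (row total × column total / N):
  Downtown, Cat A: 86×86/327 = 22.6177
  Downtown, Cat B: 86×94/327 = 24.7217
  Downtown, Cat C: 86×113/327 = 29.7187
  Downtown, Cat D: 86×34/327 = 8.9419
  Suburban, Cat A: 241×86/327 = 63.3823
  Suburban, Cat B: 241×94/327 = 69.2783
  Suburban, Cat C: 241×113/327 = 83.2813
  Suburban, Cat D: 241×34/327 = 25.0581
Contributions (O − E)²/E:
  (28 − 22.6177)²/22.6177 = 1.2808
  (14 − 24.7217)²/24.7217 = 4.6500
  (31 − 29.7187)²/29.7187 = 0.0552
  (13 − 8.9419)²/8.9419 = 1.8417
  (58 − 63.3823)²/63.3823 = 0.4571
  (80 − 69.2783)²/69.2783 = 1.6593
  (82 − 83.2813)²/83.2813 = 0.0197
  (21 − 25.0581)²/25.0581 = 0.6572
χ² = 1.2808 + 4.6500 + 0.0552 + 1.8417 + 0.4571 + 1.6593 + 0.0197 + 0.6572 = 10.621

10.621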